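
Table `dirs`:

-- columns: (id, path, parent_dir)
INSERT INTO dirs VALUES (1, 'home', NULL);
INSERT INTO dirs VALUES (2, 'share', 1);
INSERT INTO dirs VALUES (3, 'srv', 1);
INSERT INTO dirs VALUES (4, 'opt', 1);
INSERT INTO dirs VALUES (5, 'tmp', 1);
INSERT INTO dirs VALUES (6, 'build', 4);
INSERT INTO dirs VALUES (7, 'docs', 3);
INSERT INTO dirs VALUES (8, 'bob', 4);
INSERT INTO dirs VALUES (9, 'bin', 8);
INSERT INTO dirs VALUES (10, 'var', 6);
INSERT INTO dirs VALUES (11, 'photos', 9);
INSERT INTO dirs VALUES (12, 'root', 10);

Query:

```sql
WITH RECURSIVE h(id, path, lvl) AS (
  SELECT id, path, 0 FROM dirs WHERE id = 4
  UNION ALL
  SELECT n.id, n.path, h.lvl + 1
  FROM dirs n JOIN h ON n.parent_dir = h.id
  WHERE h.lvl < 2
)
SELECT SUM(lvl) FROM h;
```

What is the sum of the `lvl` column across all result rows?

Base: id=4 (opt) at lvl 0.
Iteration 1: rows with parent_dir in {4} -> build (id 6, lvl 1), bob (id 8, lvl 1).
Iteration 2: rows with parent_dir in {6,8} -> bin (id 9, lvl 2), var (id 10, lvl 2).
Iteration 3: lvl < 2 fails for all current rows; recursion stops.
SUM(lvl) = 0 + 1 + 1 + 2 + 2 = 6.

6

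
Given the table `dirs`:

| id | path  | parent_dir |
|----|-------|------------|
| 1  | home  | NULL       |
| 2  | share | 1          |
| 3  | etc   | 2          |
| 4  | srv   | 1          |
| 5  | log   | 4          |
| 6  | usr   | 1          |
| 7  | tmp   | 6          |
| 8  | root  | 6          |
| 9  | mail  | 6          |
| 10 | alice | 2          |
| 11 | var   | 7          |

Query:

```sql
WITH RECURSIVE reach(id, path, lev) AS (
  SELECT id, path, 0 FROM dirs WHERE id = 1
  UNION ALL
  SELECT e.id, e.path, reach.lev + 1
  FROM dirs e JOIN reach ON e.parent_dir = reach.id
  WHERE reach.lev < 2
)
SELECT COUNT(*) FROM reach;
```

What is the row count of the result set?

10

Base: id=1 (home) at lev 0.
Iteration 1: rows with parent_dir in {1} -> share (id 2, lev 1), srv (id 4, lev 1), usr (id 6, lev 1).
Iteration 2: rows with parent_dir in {2,4,6} -> etc (id 3, lev 2), log (id 5, lev 2), tmp (id 7, lev 2), root (id 8, lev 2), mail (id 9, lev 2), alice (id 10, lev 2).
Iteration 3: lev < 2 fails for all current rows; recursion stops.
Total rows emitted: 10.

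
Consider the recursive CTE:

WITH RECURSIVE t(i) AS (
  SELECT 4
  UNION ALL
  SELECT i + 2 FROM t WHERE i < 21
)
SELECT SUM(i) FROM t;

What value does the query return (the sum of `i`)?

130

Base: i=4.
Iteration 1: 4 < 21 holds -> i = 4 + 2 = 6.
Iteration 2: 6 < 21 holds -> i = 6 + 2 = 8.
Iteration 3: 8 < 21 holds -> i = 8 + 2 = 10.
Iteration 4: 10 < 21 holds -> i = 10 + 2 = 12.
Iteration 5: 12 < 21 holds -> i = 12 + 2 = 14.
Iteration 6: 14 < 21 holds -> i = 14 + 2 = 16.
Iteration 7: 16 < 21 holds -> i = 16 + 2 = 18.
Iteration 8: 18 < 21 holds -> i = 18 + 2 = 20.
Iteration 9: 20 < 21 holds -> i = 20 + 2 = 22.
Iteration 10: 22 < 21 fails; recursion stops.
SUM(i) = 4 + 6 + 8 + 10 + 12 + 14 + 16 + 18 + 20 + 22 = 130.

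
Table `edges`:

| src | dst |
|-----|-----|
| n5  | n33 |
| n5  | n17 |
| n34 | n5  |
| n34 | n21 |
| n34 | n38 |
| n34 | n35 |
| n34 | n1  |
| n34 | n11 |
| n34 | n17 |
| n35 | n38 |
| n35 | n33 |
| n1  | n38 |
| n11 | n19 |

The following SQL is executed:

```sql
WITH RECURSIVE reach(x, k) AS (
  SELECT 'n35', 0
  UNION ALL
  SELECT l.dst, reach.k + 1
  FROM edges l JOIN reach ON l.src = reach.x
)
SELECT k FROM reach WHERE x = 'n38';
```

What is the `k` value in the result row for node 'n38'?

Base: (n35, k=0).
Iteration 1: edges from {n35} -> (n33, k=1), (n38, k=1).
Iteration 2: no outgoing edges from {n33,n38}; recursion stops.

1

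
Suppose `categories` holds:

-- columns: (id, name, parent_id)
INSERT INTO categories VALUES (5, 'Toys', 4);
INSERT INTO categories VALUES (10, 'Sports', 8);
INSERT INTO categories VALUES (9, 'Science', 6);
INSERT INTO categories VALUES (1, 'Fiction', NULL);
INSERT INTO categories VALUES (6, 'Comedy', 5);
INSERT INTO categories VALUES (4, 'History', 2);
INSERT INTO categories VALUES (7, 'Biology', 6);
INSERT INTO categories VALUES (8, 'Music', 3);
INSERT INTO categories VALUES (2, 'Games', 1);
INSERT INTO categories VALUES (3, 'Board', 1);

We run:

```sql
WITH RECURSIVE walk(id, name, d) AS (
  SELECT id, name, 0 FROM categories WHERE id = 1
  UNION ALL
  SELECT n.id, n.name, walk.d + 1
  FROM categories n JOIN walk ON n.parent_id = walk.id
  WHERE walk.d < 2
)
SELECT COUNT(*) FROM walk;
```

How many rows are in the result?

5

Base: id=1 (Fiction) at d 0.
Iteration 1: rows with parent_id in {1} -> Games (id 2, d 1), Board (id 3, d 1).
Iteration 2: rows with parent_id in {2,3} -> History (id 4, d 2), Music (id 8, d 2).
Iteration 3: d < 2 fails for all current rows; recursion stops.
Total rows emitted: 5.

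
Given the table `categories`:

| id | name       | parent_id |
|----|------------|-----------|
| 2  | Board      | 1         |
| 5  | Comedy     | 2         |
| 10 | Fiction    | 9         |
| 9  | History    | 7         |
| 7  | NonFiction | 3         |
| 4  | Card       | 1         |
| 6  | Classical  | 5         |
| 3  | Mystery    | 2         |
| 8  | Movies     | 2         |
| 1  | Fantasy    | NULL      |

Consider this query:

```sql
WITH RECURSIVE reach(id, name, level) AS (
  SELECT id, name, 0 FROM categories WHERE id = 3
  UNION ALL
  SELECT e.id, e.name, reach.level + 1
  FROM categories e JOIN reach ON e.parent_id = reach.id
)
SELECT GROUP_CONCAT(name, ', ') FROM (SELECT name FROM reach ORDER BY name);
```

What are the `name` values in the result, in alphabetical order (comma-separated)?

Fiction, History, Mystery, NonFiction

Base: id=3 (Mystery) at level 0.
Iteration 1: rows with parent_id in {3} -> NonFiction (id 7, level 1).
Iteration 2: rows with parent_id in {7} -> History (id 9, level 2).
Iteration 3: rows with parent_id in {9} -> Fiction (id 10, level 3).
Iteration 4: no rows with parent_id in {10}; recursion stops.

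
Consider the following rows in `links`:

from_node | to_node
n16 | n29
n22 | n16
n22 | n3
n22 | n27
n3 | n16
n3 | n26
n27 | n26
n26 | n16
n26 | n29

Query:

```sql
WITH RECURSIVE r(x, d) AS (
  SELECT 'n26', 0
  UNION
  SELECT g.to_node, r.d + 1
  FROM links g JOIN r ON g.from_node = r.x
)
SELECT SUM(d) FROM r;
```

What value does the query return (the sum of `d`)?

Base: (n26, d=0).
Iteration 1: edges from {n26} -> (n16, d=1), (n29, d=1).
Iteration 2: edges from {n16,n29} -> (n29, d=2).
Iteration 3: no outgoing edges from {n29}; recursion stops.
SUM(d) = 0 + 1 + 1 + 2 = 4.

4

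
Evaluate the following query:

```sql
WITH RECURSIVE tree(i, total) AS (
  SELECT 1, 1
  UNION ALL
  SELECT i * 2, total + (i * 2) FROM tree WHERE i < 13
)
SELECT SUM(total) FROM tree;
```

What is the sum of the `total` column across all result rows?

Base: i=1, total=1.
Iteration 1: 1 < 13 holds -> i = 1 * 2 = 2, total = 1 + 2 = 3.
Iteration 2: 2 < 13 holds -> i = 2 * 2 = 4, total = 3 + 4 = 7.
Iteration 3: 4 < 13 holds -> i = 4 * 2 = 8, total = 7 + 8 = 15.
Iteration 4: 8 < 13 holds -> i = 8 * 2 = 16, total = 15 + 16 = 31.
Iteration 5: 16 < 13 fails; recursion stops.
SUM(total) = 1 + 3 + 7 + 15 + 31 = 57.

57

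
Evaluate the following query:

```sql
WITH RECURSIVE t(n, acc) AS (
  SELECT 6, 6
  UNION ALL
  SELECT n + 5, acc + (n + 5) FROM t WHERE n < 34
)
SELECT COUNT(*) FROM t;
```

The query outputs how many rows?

Base: n=6, acc=6.
Iteration 1: 6 < 34 holds -> n = 6 + 5 = 11, acc = 6 + 11 = 17.
Iteration 2: 11 < 34 holds -> n = 11 + 5 = 16, acc = 17 + 16 = 33.
Iteration 3: 16 < 34 holds -> n = 16 + 5 = 21, acc = 33 + 21 = 54.
Iteration 4: 21 < 34 holds -> n = 21 + 5 = 26, acc = 54 + 26 = 80.
Iteration 5: 26 < 34 holds -> n = 26 + 5 = 31, acc = 80 + 31 = 111.
Iteration 6: 31 < 34 holds -> n = 31 + 5 = 36, acc = 111 + 36 = 147.
Iteration 7: 36 < 34 fails; recursion stops.
Total rows emitted: 7.

7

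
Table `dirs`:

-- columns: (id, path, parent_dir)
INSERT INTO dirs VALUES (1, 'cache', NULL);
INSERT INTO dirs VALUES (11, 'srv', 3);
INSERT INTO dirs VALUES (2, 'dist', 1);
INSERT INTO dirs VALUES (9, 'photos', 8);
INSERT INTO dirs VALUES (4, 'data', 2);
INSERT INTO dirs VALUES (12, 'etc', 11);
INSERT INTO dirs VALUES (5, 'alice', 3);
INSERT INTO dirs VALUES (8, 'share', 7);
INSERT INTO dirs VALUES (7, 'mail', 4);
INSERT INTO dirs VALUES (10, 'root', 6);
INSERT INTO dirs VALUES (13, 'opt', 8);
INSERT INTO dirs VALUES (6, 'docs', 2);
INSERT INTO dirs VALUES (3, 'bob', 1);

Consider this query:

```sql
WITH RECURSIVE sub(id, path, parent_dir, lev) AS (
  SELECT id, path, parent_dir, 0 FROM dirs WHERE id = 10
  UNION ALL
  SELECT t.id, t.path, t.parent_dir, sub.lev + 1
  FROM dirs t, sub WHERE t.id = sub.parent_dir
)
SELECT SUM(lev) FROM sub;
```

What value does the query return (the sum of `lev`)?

6

Base: id=10 (root), parent_dir=6, lev 0.
Iteration 1: join on id=6 -> docs (id 6, parent_dir=2, lev 1).
Iteration 2: join on id=2 -> dist (id 2, parent_dir=1, lev 2).
Iteration 3: join on id=1 -> cache (id 1, parent_dir=NULL, lev 3).
Iteration 4: parent_dir is NULL; no match; recursion stops.
SUM(lev) = 0 + 1 + 2 + 3 = 6.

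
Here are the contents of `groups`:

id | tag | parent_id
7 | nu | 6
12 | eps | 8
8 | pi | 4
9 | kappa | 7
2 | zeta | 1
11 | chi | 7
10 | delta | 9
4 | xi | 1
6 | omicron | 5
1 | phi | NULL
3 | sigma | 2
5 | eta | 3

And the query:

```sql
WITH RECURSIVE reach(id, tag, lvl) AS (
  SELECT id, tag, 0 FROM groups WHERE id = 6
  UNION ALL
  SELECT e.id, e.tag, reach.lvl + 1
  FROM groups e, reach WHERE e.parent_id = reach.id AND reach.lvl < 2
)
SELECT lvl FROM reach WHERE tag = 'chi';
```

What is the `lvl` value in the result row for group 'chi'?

Base: id=6 (omicron) at lvl 0.
Iteration 1: rows with parent_id in {6} -> nu (id 7, lvl 1).
Iteration 2: rows with parent_id in {7} -> kappa (id 9, lvl 2), chi (id 11, lvl 2).
Iteration 3: lvl < 2 fails for all current rows; recursion stops.

2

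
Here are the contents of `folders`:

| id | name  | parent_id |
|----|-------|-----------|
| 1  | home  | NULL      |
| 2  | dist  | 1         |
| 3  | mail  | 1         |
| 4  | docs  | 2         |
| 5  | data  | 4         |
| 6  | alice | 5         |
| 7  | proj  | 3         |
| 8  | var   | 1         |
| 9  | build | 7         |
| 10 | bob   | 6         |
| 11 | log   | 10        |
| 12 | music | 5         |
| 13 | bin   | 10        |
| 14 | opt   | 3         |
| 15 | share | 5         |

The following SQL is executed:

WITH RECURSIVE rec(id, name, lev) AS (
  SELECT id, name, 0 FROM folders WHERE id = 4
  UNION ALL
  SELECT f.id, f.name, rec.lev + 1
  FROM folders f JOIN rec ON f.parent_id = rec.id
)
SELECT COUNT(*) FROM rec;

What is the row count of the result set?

8

Base: id=4 (docs) at lev 0.
Iteration 1: rows with parent_id in {4} -> data (id 5, lev 1).
Iteration 2: rows with parent_id in {5} -> alice (id 6, lev 2), music (id 12, lev 2), share (id 15, lev 2).
Iteration 3: rows with parent_id in {6,12,15} -> bob (id 10, lev 3).
Iteration 4: rows with parent_id in {10} -> log (id 11, lev 4), bin (id 13, lev 4).
Iteration 5: no rows with parent_id in {11,13}; recursion stops.
Total rows emitted: 8.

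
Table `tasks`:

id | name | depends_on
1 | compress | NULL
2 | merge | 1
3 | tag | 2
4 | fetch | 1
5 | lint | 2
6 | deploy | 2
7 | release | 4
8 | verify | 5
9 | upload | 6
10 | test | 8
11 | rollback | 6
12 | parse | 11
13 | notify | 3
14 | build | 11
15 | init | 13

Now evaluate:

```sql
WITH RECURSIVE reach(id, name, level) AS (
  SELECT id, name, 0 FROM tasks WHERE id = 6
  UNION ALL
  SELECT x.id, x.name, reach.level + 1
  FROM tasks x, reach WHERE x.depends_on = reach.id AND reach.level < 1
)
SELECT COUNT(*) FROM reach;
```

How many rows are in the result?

3

Base: id=6 (deploy) at level 0.
Iteration 1: rows with depends_on in {6} -> upload (id 9, level 1), rollback (id 11, level 1).
Iteration 2: level < 1 fails for all current rows; recursion stops.
Total rows emitted: 3.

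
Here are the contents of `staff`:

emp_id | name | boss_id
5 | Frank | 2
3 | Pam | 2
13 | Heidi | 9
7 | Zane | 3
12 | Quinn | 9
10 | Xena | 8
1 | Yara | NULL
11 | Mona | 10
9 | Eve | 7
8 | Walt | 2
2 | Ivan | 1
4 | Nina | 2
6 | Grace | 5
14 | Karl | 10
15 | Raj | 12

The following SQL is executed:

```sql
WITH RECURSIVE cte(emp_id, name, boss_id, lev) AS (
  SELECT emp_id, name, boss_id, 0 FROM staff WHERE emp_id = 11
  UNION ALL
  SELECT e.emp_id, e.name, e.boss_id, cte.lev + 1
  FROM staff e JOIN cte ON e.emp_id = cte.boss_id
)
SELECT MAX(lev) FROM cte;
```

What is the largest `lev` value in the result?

Base: emp_id=11 (Mona), boss_id=10, lev 0.
Iteration 1: join on emp_id=10 -> Xena (id 10, boss_id=8, lev 1).
Iteration 2: join on emp_id=8 -> Walt (id 8, boss_id=2, lev 2).
Iteration 3: join on emp_id=2 -> Ivan (id 2, boss_id=1, lev 3).
Iteration 4: join on emp_id=1 -> Yara (id 1, boss_id=NULL, lev 4).
Iteration 5: boss_id is NULL; no match; recursion stops.
lev values: 0, 1, 2, 3, 4; the maximum is 4.

4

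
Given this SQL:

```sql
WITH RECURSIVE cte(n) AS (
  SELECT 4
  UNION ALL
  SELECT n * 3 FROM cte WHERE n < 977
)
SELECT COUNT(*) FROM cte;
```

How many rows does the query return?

7

Base: n=4.
Iteration 1: 4 < 977 holds -> n = 4 * 3 = 12.
Iteration 2: 12 < 977 holds -> n = 12 * 3 = 36.
Iteration 3: 36 < 977 holds -> n = 36 * 3 = 108.
Iteration 4: 108 < 977 holds -> n = 108 * 3 = 324.
Iteration 5: 324 < 977 holds -> n = 324 * 3 = 972.
Iteration 6: 972 < 977 holds -> n = 972 * 3 = 2916.
Iteration 7: 2916 < 977 fails; recursion stops.
Total rows emitted: 7.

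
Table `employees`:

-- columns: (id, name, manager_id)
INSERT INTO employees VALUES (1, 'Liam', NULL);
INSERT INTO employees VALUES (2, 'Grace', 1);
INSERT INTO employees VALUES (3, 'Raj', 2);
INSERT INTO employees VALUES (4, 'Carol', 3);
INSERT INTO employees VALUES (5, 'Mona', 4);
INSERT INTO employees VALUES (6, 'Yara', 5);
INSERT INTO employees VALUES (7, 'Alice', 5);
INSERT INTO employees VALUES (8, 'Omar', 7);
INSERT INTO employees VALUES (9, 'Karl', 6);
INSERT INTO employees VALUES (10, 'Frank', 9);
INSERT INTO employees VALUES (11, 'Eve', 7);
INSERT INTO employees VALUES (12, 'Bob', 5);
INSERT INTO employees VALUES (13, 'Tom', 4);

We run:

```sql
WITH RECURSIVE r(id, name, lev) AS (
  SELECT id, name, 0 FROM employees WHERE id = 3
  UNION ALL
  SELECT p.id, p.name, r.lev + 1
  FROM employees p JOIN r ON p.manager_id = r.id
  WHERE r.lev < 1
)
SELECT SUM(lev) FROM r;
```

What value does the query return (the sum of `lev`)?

1

Base: id=3 (Raj) at lev 0.
Iteration 1: rows with manager_id in {3} -> Carol (id 4, lev 1).
Iteration 2: lev < 1 fails for all current rows; recursion stops.
SUM(lev) = 0 + 1 = 1.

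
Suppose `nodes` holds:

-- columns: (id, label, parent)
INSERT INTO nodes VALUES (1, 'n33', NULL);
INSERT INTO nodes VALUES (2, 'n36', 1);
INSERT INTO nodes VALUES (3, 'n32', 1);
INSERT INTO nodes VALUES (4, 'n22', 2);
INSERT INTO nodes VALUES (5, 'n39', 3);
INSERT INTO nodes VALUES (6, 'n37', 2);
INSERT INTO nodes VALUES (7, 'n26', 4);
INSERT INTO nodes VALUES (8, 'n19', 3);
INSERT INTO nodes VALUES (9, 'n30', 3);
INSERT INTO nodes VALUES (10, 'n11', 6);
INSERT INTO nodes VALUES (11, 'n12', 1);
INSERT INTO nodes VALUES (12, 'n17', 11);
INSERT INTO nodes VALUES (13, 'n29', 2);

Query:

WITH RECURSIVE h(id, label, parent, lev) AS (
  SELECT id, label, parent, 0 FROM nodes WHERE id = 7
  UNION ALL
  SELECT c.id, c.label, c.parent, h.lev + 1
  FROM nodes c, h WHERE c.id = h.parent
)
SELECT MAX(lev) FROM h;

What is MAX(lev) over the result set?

Base: id=7 (n26), parent=4, lev 0.
Iteration 1: join on id=4 -> n22 (id 4, parent=2, lev 1).
Iteration 2: join on id=2 -> n36 (id 2, parent=1, lev 2).
Iteration 3: join on id=1 -> n33 (id 1, parent=NULL, lev 3).
Iteration 4: parent is NULL; no match; recursion stops.
lev values: 0, 1, 2, 3; the maximum is 3.

3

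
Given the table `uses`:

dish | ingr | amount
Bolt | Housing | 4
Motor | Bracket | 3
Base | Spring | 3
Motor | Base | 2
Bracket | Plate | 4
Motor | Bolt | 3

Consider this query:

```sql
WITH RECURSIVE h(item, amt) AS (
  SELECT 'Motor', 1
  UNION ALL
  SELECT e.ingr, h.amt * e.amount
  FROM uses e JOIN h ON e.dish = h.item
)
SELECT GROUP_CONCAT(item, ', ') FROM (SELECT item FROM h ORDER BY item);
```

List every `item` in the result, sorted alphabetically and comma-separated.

Base, Bolt, Bracket, Housing, Motor, Plate, Spring

Base: (Motor, amt=1).
Iteration 1: components of {Motor} -> Base = 1*2 = 2, Bolt = 1*3 = 3, Bracket = 1*3 = 3.
Iteration 2: components of {Base,Bolt,Bracket} -> Housing = 3*4 = 12, Plate = 3*4 = 12, Spring = 2*3 = 6.
Iteration 3: no further components; recursion stops.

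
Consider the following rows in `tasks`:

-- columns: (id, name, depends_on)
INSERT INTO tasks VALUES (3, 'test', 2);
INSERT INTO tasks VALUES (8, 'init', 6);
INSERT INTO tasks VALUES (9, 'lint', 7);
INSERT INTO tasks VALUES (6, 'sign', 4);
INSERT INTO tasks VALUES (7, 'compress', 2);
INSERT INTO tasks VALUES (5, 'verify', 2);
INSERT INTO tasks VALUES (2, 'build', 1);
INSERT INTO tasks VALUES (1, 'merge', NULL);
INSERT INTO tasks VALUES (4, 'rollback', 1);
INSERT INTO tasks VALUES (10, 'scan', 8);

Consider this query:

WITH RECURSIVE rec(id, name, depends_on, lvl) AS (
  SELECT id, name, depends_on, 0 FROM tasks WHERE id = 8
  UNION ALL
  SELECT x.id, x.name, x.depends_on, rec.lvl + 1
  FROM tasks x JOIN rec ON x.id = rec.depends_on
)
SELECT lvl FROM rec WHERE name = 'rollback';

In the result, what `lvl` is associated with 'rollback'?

Base: id=8 (init), depends_on=6, lvl 0.
Iteration 1: join on id=6 -> sign (id 6, depends_on=4, lvl 1).
Iteration 2: join on id=4 -> rollback (id 4, depends_on=1, lvl 2).
Iteration 3: join on id=1 -> merge (id 1, depends_on=NULL, lvl 3).
Iteration 4: depends_on is NULL; no match; recursion stops.

2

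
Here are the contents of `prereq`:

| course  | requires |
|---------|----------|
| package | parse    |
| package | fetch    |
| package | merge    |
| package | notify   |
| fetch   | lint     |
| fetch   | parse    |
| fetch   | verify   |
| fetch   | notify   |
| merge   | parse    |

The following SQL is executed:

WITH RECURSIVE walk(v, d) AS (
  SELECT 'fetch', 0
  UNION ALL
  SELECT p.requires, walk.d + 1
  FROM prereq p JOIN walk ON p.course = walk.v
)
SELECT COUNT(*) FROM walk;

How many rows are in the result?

5

Base: (fetch, d=0).
Iteration 1: edges from {fetch} -> (lint, d=1), (notify, d=1), (parse, d=1), (verify, d=1).
Iteration 2: no outgoing edges from {lint,notify,parse,verify}; recursion stops.
Total rows emitted: 5.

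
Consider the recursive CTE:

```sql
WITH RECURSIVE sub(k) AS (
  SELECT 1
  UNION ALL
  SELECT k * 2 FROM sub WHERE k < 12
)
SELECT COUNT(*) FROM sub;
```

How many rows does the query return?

5

Base: k=1.
Iteration 1: 1 < 12 holds -> k = 1 * 2 = 2.
Iteration 2: 2 < 12 holds -> k = 2 * 2 = 4.
Iteration 3: 4 < 12 holds -> k = 4 * 2 = 8.
Iteration 4: 8 < 12 holds -> k = 8 * 2 = 16.
Iteration 5: 16 < 12 fails; recursion stops.
Total rows emitted: 5.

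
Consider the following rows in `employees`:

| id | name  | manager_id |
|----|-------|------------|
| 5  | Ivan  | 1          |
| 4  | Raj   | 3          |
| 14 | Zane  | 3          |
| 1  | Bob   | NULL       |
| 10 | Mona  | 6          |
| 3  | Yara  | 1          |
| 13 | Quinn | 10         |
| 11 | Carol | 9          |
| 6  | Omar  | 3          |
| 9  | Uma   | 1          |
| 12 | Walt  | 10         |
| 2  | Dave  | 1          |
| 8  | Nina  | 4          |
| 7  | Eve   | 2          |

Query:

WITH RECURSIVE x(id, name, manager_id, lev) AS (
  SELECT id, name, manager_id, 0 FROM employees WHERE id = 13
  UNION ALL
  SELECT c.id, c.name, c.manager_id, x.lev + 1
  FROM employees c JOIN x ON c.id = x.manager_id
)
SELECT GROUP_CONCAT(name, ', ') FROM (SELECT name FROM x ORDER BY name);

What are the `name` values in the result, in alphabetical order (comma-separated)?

Bob, Mona, Omar, Quinn, Yara

Base: id=13 (Quinn), manager_id=10, lev 0.
Iteration 1: join on id=10 -> Mona (id 10, manager_id=6, lev 1).
Iteration 2: join on id=6 -> Omar (id 6, manager_id=3, lev 2).
Iteration 3: join on id=3 -> Yara (id 3, manager_id=1, lev 3).
Iteration 4: join on id=1 -> Bob (id 1, manager_id=NULL, lev 4).
Iteration 5: manager_id is NULL; no match; recursion stops.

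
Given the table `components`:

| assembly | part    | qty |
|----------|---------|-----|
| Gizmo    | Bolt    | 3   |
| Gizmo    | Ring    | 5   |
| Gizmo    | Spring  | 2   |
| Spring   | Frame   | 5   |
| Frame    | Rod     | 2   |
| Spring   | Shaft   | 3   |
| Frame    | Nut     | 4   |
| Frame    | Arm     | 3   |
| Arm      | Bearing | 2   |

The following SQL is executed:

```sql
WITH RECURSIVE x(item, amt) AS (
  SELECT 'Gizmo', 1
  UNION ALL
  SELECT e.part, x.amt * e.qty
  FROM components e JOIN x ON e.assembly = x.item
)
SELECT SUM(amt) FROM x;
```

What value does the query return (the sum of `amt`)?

177

Base: (Gizmo, amt=1).
Iteration 1: components of {Gizmo} -> Bolt = 1*3 = 3, Ring = 1*5 = 5, Spring = 1*2 = 2.
Iteration 2: components of {Bolt,Ring,Spring} -> Frame = 2*5 = 10, Shaft = 2*3 = 6.
Iteration 3: components of {Frame,Shaft} -> Arm = 10*3 = 30, Nut = 10*4 = 40, Rod = 10*2 = 20.
Iteration 4: components of {Arm,Nut,Rod} -> Bearing = 30*2 = 60.
Iteration 5: no further components; recursion stops.
SUM(amt) = 1 + 3 + 5 + 2 + 10 + 6 + 20 + 40 + 30 + 60 = 177.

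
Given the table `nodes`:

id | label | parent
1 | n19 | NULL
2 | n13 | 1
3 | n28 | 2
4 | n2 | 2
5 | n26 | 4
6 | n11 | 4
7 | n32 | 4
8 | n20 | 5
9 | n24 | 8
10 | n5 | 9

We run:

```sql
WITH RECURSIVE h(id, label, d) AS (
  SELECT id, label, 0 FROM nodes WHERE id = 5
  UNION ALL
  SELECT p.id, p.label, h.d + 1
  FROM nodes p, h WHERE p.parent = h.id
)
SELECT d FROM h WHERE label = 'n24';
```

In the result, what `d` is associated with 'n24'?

Base: id=5 (n26) at d 0.
Iteration 1: rows with parent in {5} -> n20 (id 8, d 1).
Iteration 2: rows with parent in {8} -> n24 (id 9, d 2).
Iteration 3: rows with parent in {9} -> n5 (id 10, d 3).
Iteration 4: no rows with parent in {10}; recursion stops.

2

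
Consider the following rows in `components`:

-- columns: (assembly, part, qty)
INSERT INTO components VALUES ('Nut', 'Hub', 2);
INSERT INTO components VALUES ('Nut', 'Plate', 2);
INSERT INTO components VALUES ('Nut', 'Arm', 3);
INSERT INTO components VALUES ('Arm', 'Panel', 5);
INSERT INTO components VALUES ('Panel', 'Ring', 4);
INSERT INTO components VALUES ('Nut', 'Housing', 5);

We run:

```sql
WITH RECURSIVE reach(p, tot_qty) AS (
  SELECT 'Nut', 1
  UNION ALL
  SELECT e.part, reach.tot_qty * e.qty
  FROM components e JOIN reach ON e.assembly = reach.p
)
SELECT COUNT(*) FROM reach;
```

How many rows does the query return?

7

Base: (Nut, tot_qty=1).
Iteration 1: components of {Nut} -> Arm = 1*3 = 3, Housing = 1*5 = 5, Hub = 1*2 = 2, Plate = 1*2 = 2.
Iteration 2: components of {Arm,Housing,Hub,Plate} -> Panel = 3*5 = 15.
Iteration 3: components of {Panel} -> Ring = 15*4 = 60.
Iteration 4: no further components; recursion stops.
Total rows emitted: 7.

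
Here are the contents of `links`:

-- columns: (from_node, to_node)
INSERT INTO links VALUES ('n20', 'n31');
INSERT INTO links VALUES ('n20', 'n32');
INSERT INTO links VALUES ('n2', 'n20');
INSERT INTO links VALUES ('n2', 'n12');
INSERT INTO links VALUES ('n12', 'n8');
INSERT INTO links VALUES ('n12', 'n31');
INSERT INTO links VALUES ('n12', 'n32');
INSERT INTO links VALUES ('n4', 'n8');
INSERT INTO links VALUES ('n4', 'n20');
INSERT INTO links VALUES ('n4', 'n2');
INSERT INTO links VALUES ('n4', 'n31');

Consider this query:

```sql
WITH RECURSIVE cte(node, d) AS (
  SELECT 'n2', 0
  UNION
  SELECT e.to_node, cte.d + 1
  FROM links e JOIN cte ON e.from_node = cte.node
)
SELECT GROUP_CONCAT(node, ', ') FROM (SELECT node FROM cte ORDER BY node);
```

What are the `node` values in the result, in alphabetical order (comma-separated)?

Base: (n2, d=0).
Iteration 1: edges from {n2} -> (n12, d=1), (n20, d=1).
Iteration 2: edges from {n12,n20} -> (n31, d=2), (n32, d=2), (n8, d=2). [UNION drops 2 duplicate row(s)]
Iteration 3: no outgoing edges from {n31,n32,n8}; recursion stops.

n12, n2, n20, n31, n32, n8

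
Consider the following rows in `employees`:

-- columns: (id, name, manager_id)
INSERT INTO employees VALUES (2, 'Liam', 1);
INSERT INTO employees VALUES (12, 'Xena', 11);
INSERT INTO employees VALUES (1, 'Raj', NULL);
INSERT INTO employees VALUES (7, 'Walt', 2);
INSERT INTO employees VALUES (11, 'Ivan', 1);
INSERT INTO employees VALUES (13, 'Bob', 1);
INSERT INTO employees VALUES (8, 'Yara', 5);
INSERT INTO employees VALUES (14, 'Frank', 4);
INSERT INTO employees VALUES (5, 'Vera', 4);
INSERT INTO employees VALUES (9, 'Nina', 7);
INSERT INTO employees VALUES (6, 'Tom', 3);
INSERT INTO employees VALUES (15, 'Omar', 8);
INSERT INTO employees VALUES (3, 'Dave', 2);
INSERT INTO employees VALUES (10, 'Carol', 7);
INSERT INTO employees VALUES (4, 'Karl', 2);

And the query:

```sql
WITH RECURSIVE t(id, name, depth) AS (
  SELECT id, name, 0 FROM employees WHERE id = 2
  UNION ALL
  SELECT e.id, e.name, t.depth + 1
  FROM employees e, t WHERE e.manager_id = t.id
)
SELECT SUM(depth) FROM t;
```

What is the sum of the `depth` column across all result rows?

Base: id=2 (Liam) at depth 0.
Iteration 1: rows with manager_id in {2} -> Dave (id 3, depth 1), Karl (id 4, depth 1), Walt (id 7, depth 1).
Iteration 2: rows with manager_id in {3,4,7} -> Vera (id 5, depth 2), Tom (id 6, depth 2), Nina (id 9, depth 2), Carol (id 10, depth 2), Frank (id 14, depth 2).
Iteration 3: rows with manager_id in {5,6,9,10,14} -> Yara (id 8, depth 3).
Iteration 4: rows with manager_id in {8} -> Omar (id 15, depth 4).
Iteration 5: no rows with manager_id in {15}; recursion stops.
SUM(depth) = 0 + 1 + 1 + 1 + 2 + 2 + 2 + 2 + 2 + 3 + 4 = 20.

20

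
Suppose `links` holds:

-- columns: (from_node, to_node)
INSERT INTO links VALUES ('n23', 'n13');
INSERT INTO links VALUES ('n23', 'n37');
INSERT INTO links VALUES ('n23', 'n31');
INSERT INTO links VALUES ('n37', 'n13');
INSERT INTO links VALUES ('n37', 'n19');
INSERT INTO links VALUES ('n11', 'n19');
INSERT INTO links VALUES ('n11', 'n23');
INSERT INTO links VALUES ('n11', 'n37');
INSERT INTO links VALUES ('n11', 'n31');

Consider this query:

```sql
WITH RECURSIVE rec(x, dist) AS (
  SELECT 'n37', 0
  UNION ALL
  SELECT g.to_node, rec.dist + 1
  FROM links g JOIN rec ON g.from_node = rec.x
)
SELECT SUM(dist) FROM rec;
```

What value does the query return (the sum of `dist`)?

2

Base: (n37, dist=0).
Iteration 1: edges from {n37} -> (n13, dist=1), (n19, dist=1).
Iteration 2: no outgoing edges from {n13,n19}; recursion stops.
SUM(dist) = 0 + 1 + 1 = 2.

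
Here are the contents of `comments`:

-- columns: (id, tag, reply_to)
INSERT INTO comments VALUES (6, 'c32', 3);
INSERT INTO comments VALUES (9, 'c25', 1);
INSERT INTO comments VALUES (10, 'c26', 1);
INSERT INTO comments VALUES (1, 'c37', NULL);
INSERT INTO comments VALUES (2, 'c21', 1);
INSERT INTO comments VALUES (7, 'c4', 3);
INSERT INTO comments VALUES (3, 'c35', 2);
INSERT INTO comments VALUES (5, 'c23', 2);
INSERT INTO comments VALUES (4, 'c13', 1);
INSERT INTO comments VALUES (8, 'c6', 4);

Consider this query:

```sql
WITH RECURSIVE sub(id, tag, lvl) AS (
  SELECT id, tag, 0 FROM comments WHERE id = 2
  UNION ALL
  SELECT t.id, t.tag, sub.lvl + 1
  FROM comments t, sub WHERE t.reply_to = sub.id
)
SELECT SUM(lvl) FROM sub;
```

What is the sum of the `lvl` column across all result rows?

6

Base: id=2 (c21) at lvl 0.
Iteration 1: rows with reply_to in {2} -> c35 (id 3, lvl 1), c23 (id 5, lvl 1).
Iteration 2: rows with reply_to in {3,5} -> c32 (id 6, lvl 2), c4 (id 7, lvl 2).
Iteration 3: no rows with reply_to in {6,7}; recursion stops.
SUM(lvl) = 0 + 1 + 1 + 2 + 2 = 6.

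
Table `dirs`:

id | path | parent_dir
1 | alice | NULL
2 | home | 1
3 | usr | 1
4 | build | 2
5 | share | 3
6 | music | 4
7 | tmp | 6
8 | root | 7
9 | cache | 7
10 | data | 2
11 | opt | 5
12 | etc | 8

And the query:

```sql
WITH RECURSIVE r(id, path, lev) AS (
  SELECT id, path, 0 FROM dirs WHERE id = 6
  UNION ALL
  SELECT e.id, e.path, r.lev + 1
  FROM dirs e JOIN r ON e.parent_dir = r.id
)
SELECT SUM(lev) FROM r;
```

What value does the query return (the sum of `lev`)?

Base: id=6 (music) at lev 0.
Iteration 1: rows with parent_dir in {6} -> tmp (id 7, lev 1).
Iteration 2: rows with parent_dir in {7} -> root (id 8, lev 2), cache (id 9, lev 2).
Iteration 3: rows with parent_dir in {8,9} -> etc (id 12, lev 3).
Iteration 4: no rows with parent_dir in {12}; recursion stops.
SUM(lev) = 0 + 1 + 2 + 2 + 3 = 8.

8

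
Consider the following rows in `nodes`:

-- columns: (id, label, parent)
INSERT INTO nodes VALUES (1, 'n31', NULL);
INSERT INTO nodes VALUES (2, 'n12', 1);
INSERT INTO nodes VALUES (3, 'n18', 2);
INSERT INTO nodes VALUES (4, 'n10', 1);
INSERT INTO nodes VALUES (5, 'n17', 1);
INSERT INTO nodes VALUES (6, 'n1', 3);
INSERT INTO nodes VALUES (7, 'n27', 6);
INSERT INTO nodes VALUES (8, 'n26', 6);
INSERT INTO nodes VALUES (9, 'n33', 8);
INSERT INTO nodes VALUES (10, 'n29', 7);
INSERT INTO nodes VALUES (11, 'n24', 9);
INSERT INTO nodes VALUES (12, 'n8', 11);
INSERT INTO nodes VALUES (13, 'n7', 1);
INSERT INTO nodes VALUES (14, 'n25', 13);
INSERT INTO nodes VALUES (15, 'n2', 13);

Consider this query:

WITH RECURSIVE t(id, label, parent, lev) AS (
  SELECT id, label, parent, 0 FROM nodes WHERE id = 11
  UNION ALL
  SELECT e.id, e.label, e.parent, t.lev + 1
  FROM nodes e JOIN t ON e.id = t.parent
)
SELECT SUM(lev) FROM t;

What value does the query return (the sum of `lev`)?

21

Base: id=11 (n24), parent=9, lev 0.
Iteration 1: join on id=9 -> n33 (id 9, parent=8, lev 1).
Iteration 2: join on id=8 -> n26 (id 8, parent=6, lev 2).
Iteration 3: join on id=6 -> n1 (id 6, parent=3, lev 3).
Iteration 4: join on id=3 -> n18 (id 3, parent=2, lev 4).
Iteration 5: join on id=2 -> n12 (id 2, parent=1, lev 5).
Iteration 6: join on id=1 -> n31 (id 1, parent=NULL, lev 6).
Iteration 7: parent is NULL; no match; recursion stops.
SUM(lev) = 0 + 1 + 2 + 3 + 4 + 5 + 6 = 21.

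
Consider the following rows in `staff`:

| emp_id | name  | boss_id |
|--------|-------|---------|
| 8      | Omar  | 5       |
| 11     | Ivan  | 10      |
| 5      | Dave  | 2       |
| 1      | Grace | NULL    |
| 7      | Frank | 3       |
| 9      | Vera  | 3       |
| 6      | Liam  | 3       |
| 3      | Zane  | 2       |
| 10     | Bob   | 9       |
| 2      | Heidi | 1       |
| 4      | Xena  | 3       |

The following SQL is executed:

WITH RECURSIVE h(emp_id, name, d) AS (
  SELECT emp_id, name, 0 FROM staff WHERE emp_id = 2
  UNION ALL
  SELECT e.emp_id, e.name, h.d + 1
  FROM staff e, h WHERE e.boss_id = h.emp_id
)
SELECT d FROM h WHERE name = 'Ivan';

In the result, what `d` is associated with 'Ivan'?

Base: emp_id=2 (Heidi) at d 0.
Iteration 1: rows with boss_id in {2} -> Zane (id 3, d 1), Dave (id 5, d 1).
Iteration 2: rows with boss_id in {3,5} -> Xena (id 4, d 2), Liam (id 6, d 2), Frank (id 7, d 2), Omar (id 8, d 2), Vera (id 9, d 2).
Iteration 3: rows with boss_id in {4,6,7,8,9} -> Bob (id 10, d 3).
Iteration 4: rows with boss_id in {10} -> Ivan (id 11, d 4).
Iteration 5: no rows with boss_id in {11}; recursion stops.

4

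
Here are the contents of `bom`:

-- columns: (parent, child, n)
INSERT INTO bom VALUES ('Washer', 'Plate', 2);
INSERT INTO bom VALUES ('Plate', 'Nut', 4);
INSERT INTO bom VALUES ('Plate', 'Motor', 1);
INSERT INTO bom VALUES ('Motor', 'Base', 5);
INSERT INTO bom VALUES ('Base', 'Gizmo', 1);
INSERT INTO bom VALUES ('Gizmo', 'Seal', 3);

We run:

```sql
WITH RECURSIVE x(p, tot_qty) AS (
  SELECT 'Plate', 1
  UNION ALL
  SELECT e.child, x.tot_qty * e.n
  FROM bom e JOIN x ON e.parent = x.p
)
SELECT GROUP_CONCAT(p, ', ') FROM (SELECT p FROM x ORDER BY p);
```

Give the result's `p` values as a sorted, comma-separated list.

Base, Gizmo, Motor, Nut, Plate, Seal

Base: (Plate, tot_qty=1).
Iteration 1: components of {Plate} -> Motor = 1*1 = 1, Nut = 1*4 = 4.
Iteration 2: components of {Motor,Nut} -> Base = 1*5 = 5.
Iteration 3: components of {Base} -> Gizmo = 5*1 = 5.
Iteration 4: components of {Gizmo} -> Seal = 5*3 = 15.
Iteration 5: no further components; recursion stops.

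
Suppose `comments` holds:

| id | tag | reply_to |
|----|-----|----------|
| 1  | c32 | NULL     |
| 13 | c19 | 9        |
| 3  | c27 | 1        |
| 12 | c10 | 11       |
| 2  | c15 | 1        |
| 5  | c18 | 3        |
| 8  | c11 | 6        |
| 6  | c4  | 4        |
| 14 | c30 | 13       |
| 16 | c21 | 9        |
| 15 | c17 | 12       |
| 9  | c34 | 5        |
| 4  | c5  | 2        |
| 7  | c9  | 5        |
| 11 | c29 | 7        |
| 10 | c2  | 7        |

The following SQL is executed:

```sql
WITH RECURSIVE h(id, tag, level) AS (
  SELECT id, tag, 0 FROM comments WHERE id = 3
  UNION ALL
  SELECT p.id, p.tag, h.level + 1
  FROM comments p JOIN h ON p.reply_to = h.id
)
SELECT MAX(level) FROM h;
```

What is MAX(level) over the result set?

5

Base: id=3 (c27) at level 0.
Iteration 1: rows with reply_to in {3} -> c18 (id 5, level 1).
Iteration 2: rows with reply_to in {5} -> c9 (id 7, level 2), c34 (id 9, level 2).
Iteration 3: rows with reply_to in {7,9} -> c2 (id 10, level 3), c29 (id 11, level 3), c19 (id 13, level 3), c21 (id 16, level 3).
Iteration 4: rows with reply_to in {10,11,13,16} -> c10 (id 12, level 4), c30 (id 14, level 4).
Iteration 5: rows with reply_to in {12,14} -> c17 (id 15, level 5).
Iteration 6: no rows with reply_to in {15}; recursion stops.
level values: 0, 1, 2, 2, 3, 3, 3, 3, 4, 4, 5; the maximum is 5.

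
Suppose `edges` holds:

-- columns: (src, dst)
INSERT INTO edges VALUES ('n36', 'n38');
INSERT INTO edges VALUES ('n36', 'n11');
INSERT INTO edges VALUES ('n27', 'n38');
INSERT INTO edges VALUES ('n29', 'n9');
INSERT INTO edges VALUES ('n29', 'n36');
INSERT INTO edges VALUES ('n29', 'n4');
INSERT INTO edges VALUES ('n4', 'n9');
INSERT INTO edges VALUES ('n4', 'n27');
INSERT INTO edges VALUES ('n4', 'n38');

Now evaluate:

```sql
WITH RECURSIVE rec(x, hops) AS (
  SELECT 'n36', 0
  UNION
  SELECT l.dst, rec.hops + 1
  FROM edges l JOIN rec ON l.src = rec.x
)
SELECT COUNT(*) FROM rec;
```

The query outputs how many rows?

Base: (n36, hops=0).
Iteration 1: edges from {n36} -> (n11, hops=1), (n38, hops=1).
Iteration 2: no outgoing edges from {n11,n38}; recursion stops.
Total rows emitted: 3.

3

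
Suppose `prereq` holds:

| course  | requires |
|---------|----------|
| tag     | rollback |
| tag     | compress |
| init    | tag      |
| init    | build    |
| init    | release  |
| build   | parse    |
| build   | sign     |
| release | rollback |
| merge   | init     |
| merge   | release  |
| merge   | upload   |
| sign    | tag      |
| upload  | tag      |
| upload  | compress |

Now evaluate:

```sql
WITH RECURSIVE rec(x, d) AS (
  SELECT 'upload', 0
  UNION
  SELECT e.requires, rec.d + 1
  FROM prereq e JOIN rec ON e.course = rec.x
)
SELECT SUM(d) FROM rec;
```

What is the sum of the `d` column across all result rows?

Base: (upload, d=0).
Iteration 1: edges from {upload} -> (compress, d=1), (tag, d=1).
Iteration 2: edges from {compress,tag} -> (compress, d=2), (rollback, d=2).
Iteration 3: no outgoing edges from {compress,rollback}; recursion stops.
SUM(d) = 0 + 1 + 1 + 2 + 2 = 6.

6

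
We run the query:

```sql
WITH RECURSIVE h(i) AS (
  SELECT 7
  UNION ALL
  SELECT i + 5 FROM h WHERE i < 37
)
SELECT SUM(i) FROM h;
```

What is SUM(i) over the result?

Base: i=7.
Iteration 1: 7 < 37 holds -> i = 7 + 5 = 12.
Iteration 2: 12 < 37 holds -> i = 12 + 5 = 17.
Iteration 3: 17 < 37 holds -> i = 17 + 5 = 22.
Iteration 4: 22 < 37 holds -> i = 22 + 5 = 27.
Iteration 5: 27 < 37 holds -> i = 27 + 5 = 32.
Iteration 6: 32 < 37 holds -> i = 32 + 5 = 37.
Iteration 7: 37 < 37 fails; recursion stops.
SUM(i) = 7 + 12 + 17 + 22 + 27 + 32 + 37 = 154.

154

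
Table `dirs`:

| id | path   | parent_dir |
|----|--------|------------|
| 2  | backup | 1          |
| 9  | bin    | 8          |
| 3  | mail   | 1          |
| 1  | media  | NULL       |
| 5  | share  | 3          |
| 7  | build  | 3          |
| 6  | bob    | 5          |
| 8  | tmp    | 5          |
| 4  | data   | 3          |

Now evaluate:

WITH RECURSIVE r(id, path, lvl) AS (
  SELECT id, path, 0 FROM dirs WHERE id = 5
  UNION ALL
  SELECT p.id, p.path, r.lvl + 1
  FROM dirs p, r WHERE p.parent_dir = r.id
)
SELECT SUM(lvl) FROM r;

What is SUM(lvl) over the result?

4

Base: id=5 (share) at lvl 0.
Iteration 1: rows with parent_dir in {5} -> bob (id 6, lvl 1), tmp (id 8, lvl 1).
Iteration 2: rows with parent_dir in {6,8} -> bin (id 9, lvl 2).
Iteration 3: no rows with parent_dir in {9}; recursion stops.
SUM(lvl) = 0 + 1 + 1 + 2 = 4.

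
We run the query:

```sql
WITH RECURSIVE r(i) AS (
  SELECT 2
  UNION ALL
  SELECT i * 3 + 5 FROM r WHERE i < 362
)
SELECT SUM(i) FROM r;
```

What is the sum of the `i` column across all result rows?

532

Base: i=2.
Iteration 1: 2 < 362 holds -> i = 2 * 3 + 5 = 11.
Iteration 2: 11 < 362 holds -> i = 11 * 3 + 5 = 38.
Iteration 3: 38 < 362 holds -> i = 38 * 3 + 5 = 119.
Iteration 4: 119 < 362 holds -> i = 119 * 3 + 5 = 362.
Iteration 5: 362 < 362 fails; recursion stops.
SUM(i) = 2 + 11 + 38 + 119 + 362 = 532.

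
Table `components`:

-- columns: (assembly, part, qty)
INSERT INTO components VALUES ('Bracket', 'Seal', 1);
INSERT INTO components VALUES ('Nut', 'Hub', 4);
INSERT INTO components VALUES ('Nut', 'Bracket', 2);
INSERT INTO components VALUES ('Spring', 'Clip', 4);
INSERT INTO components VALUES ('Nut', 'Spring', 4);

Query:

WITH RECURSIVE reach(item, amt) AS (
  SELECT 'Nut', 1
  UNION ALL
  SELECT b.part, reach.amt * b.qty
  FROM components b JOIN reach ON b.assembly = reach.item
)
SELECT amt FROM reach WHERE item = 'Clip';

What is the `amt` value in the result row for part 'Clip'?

16

Base: (Nut, amt=1).
Iteration 1: components of {Nut} -> Bracket = 1*2 = 2, Hub = 1*4 = 4, Spring = 1*4 = 4.
Iteration 2: components of {Bracket,Hub,Spring} -> Clip = 4*4 = 16, Seal = 2*1 = 2.
Iteration 3: no further components; recursion stops.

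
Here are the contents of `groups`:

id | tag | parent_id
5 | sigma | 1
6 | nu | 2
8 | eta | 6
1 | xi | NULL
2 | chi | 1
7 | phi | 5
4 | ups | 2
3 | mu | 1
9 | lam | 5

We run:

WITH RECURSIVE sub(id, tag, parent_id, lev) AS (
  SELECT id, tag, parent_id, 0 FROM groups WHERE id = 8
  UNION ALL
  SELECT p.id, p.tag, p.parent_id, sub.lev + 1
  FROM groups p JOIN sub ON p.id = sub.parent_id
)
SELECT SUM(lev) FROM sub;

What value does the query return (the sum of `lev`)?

Base: id=8 (eta), parent_id=6, lev 0.
Iteration 1: join on id=6 -> nu (id 6, parent_id=2, lev 1).
Iteration 2: join on id=2 -> chi (id 2, parent_id=1, lev 2).
Iteration 3: join on id=1 -> xi (id 1, parent_id=NULL, lev 3).
Iteration 4: parent_id is NULL; no match; recursion stops.
SUM(lev) = 0 + 1 + 2 + 3 = 6.

6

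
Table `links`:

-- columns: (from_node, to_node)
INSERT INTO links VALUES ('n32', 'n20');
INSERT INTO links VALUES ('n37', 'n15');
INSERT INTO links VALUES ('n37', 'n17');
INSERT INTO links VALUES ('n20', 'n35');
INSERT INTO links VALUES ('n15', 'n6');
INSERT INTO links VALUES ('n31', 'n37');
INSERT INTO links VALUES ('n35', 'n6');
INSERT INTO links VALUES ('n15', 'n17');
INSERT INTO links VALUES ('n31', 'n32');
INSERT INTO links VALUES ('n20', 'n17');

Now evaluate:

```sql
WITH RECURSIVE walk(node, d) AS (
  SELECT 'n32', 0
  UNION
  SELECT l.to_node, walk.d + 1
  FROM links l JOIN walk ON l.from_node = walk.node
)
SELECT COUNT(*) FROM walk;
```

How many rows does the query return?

5

Base: (n32, d=0).
Iteration 1: edges from {n32} -> (n20, d=1).
Iteration 2: edges from {n20} -> (n17, d=2), (n35, d=2).
Iteration 3: edges from {n17,n35} -> (n6, d=3).
Iteration 4: no outgoing edges from {n6}; recursion stops.
Total rows emitted: 5.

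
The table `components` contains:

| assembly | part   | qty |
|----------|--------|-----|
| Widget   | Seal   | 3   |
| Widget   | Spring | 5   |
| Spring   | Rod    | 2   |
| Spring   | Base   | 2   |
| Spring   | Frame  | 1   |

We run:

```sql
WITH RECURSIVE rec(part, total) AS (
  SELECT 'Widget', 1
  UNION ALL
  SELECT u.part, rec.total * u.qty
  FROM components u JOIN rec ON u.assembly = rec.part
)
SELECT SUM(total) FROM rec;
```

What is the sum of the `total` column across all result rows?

34

Base: (Widget, total=1).
Iteration 1: components of {Widget} -> Seal = 1*3 = 3, Spring = 1*5 = 5.
Iteration 2: components of {Seal,Spring} -> Base = 5*2 = 10, Frame = 5*1 = 5, Rod = 5*2 = 10.
Iteration 3: no further components; recursion stops.
SUM(total) = 1 + 3 + 5 + 10 + 10 + 5 = 34.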